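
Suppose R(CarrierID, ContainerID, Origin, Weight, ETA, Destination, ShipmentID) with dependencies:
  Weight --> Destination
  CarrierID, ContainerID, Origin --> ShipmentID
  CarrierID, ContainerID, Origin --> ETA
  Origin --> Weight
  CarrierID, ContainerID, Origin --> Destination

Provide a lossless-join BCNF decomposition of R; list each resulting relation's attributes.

Candidate key of the original relation: {CarrierID, ContainerID, Origin}.
Within {CarrierID, ContainerID, Destination, ETA, Origin, ShipmentID, Weight}: {Weight}⁺ ∩ {CarrierID, ContainerID, Destination, ETA, Origin, ShipmentID, Weight} = {Destination, Weight}, not the whole set, so Weight --> Destination violates BCNF; decompose into {Destination, Weight} and {CarrierID, ContainerID, ETA, Origin, ShipmentID, Weight}.
{Destination, Weight} is in BCNF.
Within {CarrierID, ContainerID, ETA, Origin, ShipmentID, Weight}: {Origin}⁺ ∩ {CarrierID, ContainerID, ETA, Origin, ShipmentID, Weight} = {Origin, Weight}, not the whole set, so Origin --> Weight violates BCNF; decompose into {Origin, Weight} and {CarrierID, ContainerID, ETA, Origin, ShipmentID}.
{Origin, Weight} is in BCNF.
{CarrierID, ContainerID, ETA, Origin, ShipmentID} is in BCNF.

{CarrierID, ContainerID, ETA, Origin, ShipmentID}; {Destination, Weight}; {Origin, Weight}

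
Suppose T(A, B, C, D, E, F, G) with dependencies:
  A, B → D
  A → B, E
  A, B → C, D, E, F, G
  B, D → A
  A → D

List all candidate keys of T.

{A}⁺ = {A, B, C, D, E, F, G}, which is every attribute, so {A} is a candidate key.
{B, D}⁺ = {A, B, C, D, E, F, G}, which is every attribute, so {B, D} is a candidate key.
No proper subset of any of these is a key, and no other minimal superkey exists.

{A}, {B, D}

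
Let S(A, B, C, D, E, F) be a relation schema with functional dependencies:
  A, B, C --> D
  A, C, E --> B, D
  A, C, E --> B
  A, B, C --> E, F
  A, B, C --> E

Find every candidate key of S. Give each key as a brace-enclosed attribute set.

{A, B, C}, {A, C, E}

No FD produces {A, C}, so they must be in every candidate key.
Closure of {A, B, C} is {A, B, C, D, E, F}, the whole schema; {A, B, C} is a candidate key.
Closure of {A, C, E} is {A, B, C, D, E, F}, the whole schema; {A, C, E} is a candidate key.
No proper subset of any of these is a key, and no other minimal superkey exists.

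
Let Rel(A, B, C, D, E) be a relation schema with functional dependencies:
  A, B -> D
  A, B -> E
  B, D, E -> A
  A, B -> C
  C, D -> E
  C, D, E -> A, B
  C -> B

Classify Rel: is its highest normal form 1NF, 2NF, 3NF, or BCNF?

3NF

Candidate keys: {A, B}, {A, C}, {B, D, E}, {C, D}. Prime attributes: {A, B, C, D, E}.
C -> B: {C}⁺ = {B, C}, which is not all of the attributes, so the left side is not a superkey — BCNF is violated.
Since {B} ⊆ prime attributes and every other non-superkey FD also has a prime right side, the schema is in 3NF.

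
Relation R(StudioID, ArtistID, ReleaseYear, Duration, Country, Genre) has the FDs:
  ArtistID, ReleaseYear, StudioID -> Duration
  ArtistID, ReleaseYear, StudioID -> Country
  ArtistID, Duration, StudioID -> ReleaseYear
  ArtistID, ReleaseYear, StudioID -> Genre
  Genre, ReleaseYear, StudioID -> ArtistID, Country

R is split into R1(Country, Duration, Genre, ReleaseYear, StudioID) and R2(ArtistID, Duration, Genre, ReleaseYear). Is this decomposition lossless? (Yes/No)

No

R1 ∩ R2 = {Duration, Genre, ReleaseYear}; its closure under F is {Duration, Genre, ReleaseYear}.
R1 ⊄ {Duration, Genre, ReleaseYear} and R2 ⊄ {Duration, Genre, ReleaseYear}, so the split is lossy.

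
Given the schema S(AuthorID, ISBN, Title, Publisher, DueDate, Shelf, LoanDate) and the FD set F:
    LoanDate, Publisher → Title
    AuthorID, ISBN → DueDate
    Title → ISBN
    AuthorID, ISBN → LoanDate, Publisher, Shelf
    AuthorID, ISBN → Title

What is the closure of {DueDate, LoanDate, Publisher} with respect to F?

{DueDate, ISBN, LoanDate, Publisher, Title}

Start with {DueDate, LoanDate, Publisher}.
LoanDate, Publisher → Title applies; add {Title} → now {DueDate, LoanDate, Publisher, Title}.
Title → ISBN applies; add {ISBN} → now {DueDate, ISBN, LoanDate, Publisher, Title}.
No further FD applies.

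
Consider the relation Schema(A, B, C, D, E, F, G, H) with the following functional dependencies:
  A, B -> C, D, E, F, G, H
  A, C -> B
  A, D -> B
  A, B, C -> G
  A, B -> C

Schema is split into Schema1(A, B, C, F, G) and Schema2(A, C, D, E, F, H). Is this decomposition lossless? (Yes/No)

Yes

Common attributes: {A, C, F}; their closure is {A, B, C, D, E, F, G, H}.
This includes all of Schema1, so the common attributes are a superkey of Schema1 — the join is lossless.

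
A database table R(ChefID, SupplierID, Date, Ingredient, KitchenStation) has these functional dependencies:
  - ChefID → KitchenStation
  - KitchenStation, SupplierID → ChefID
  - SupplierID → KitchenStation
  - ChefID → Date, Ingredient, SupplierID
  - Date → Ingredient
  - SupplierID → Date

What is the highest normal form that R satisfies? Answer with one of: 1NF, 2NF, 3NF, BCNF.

Candidate keys: {ChefID}, {SupplierID}. Prime attributes: {ChefID, SupplierID}.
For Date → Ingredient we have {Date}⁺ = {Date, Ingredient}; {Date} is not a superkey, so BCNF fails.
Date → Ingredient has non-prime {Ingredient} on the right and a non-superkey on the left, so 3NF fails.
Every candidate key is a single attribute, so no partial dependency is possible; 2NF holds.

2NF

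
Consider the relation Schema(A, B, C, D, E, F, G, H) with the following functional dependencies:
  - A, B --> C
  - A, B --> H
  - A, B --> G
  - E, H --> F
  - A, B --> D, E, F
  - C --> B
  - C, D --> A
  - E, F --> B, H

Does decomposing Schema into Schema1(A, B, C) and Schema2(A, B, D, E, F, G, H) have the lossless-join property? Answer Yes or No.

Common attributes: {A, B}; their closure is {A, B, C, D, E, F, G, H}.
Since Schema1 ⊆ {A, B, C, D, E, F, G, H}, the intersection is a superkey of Schema1; the decomposition is lossless.

Yes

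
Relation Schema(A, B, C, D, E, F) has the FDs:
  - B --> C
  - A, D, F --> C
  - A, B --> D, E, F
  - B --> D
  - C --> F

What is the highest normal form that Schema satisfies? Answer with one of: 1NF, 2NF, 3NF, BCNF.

1NF

Candidate key: {A, B}. Prime attributes: {A, B}.
B --> C: {B}⁺ = {B, C, D, F}, which is not all of the attributes, so the left side is not a superkey — BCNF is violated.
B --> C has non-prime {C} on the right and a non-superkey on the left, so 3NF fails.
Since {B} ⊂ {A, B} and {B}⁺ ⊇ {C, D, F} with {C, D, F} non-prime, there is a partial dependency; 2NF fails.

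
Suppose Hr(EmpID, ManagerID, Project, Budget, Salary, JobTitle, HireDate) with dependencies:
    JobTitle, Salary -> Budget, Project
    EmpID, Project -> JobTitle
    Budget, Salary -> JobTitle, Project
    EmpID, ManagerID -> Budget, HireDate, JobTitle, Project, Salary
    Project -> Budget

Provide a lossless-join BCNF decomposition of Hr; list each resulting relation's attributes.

Candidate key of the original relation: {EmpID, ManagerID}.
{Budget, EmpID, HireDate, JobTitle, ManagerID, Project, Salary}: {JobTitle, Salary} determines {Budget, JobTitle, Project, Salary} here but is not a superkey — split on JobTitle, Salary -> Budget, Project, giving {Budget, JobTitle, Project, Salary} and {EmpID, HireDate, JobTitle, ManagerID, Salary}.
{Budget, JobTitle, Project, Salary}: {Project} determines {Budget, Project} here but is not a superkey — split on Project -> Budget, giving {Budget, Project} and {JobTitle, Project, Salary}.
{Budget, Project} has no BCNF violation.
{JobTitle, Project, Salary} has no BCNF violation.
{EmpID, HireDate, JobTitle, ManagerID, Salary} has no BCNF violation.

{Budget, Project}; {EmpID, HireDate, JobTitle, ManagerID, Salary}; {JobTitle, Project, Salary}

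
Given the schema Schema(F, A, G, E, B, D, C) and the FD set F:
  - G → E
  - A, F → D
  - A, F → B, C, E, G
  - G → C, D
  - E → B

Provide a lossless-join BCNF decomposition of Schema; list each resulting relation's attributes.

Candidate key of the original relation: {A, F}.
Within {A, B, C, D, E, F, G}: {G}⁺ ∩ {A, B, C, D, E, F, G} = {B, C, D, E, G}, not the whole set, so G → B, C, D, E violates BCNF; decompose into {B, C, D, E, G} and {A, F, G}.
Within {B, C, D, E, G}: {E}⁺ ∩ {B, C, D, E, G} = {B, E}, not the whole set, so E → B violates BCNF; decompose into {B, E} and {C, D, E, G}.
{B, E} has no BCNF violation.
{C, D, E, G} has no BCNF violation.
{A, F, G} has no BCNF violation.

{A, F, G}; {B, E}; {C, D, E, G}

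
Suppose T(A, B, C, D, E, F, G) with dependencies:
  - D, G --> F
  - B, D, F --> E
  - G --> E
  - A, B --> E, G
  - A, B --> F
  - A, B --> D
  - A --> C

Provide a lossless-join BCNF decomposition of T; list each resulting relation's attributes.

{A, B, D, G}; {A, C}; {D, F, G}; {E, G}

Candidate key of the original relation: {A, B}.
{A, B, C, D, E, F, G}: {D, G} determines {D, E, F, G} here but is not a superkey — split on D, G --> E, F, giving {D, E, F, G} and {A, B, C, D, G}.
{D, E, F, G}: {G} determines {E, G} here but is not a superkey — split on G --> E, giving {E, G} and {D, F, G}.
{E, G}: every determinant is a superkey — BCNF.
{D, F, G}: every determinant is a superkey — BCNF.
{A, B, C, D, G}: {A} determines {A, C} here but is not a superkey — split on A --> C, giving {A, C} and {A, B, D, G}.
{A, C}: every determinant is a superkey — BCNF.
{A, B, D, G}: every determinant is a superkey — BCNF.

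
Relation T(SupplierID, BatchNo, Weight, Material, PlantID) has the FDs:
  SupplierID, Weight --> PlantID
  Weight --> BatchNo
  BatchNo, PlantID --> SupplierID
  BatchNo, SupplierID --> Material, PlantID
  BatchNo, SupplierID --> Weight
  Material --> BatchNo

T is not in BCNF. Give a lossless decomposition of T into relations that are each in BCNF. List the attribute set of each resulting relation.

{BatchNo, Weight}; {Material, PlantID, SupplierID, Weight}

Candidate keys of the original relation: {BatchNo, PlantID}, {BatchNo, SupplierID}, {Material, PlantID}, {Material, SupplierID}, {PlantID, Weight}, {SupplierID, Weight}.
{BatchNo, Material, PlantID, SupplierID, Weight}: {Weight} determines {BatchNo, Weight} here but is not a superkey — split on Weight --> BatchNo, giving {BatchNo, Weight} and {Material, PlantID, SupplierID, Weight}.
{BatchNo, Weight} has no BCNF violation.
{Material, PlantID, SupplierID, Weight} has no BCNF violation.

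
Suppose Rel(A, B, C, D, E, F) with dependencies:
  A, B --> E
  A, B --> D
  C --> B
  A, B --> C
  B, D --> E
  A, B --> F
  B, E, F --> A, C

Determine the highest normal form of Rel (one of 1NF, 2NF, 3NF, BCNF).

3NF

Candidate keys: {A, B}, {A, C}, {B, D, F}, {B, E, F}, {C, D, F}, {C, E, F}. Prime attributes: {A, B, C, D, E, F}.
C --> B breaks BCNF: {C}⁺ = {B, C}, so {C} is not a superkey.
Since {B} ⊆ prime attributes and every other non-superkey FD also has a prime right side, the schema is in 3NF.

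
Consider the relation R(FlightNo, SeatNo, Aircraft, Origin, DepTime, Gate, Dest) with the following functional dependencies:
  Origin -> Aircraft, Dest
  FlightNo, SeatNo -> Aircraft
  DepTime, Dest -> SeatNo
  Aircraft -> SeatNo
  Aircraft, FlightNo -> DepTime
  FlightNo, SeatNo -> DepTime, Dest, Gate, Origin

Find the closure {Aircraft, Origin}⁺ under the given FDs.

{Aircraft, Dest, Origin, SeatNo}

Start with {Aircraft, Origin}.
Origin -> Aircraft, Dest applies; add {Dest} → now {Aircraft, Dest, Origin}.
Aircraft -> SeatNo applies; add {SeatNo} → now {Aircraft, Dest, Origin, SeatNo}.
No further FD applies.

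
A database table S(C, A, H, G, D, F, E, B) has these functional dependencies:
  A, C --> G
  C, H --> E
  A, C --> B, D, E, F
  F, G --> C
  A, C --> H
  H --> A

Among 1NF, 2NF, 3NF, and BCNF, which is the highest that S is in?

3NF

Candidate keys: {A, C}, {A, F, G}, {C, H}, {F, G, H}. Prime attributes: {A, C, F, G, H}.
For F, G --> C we have {F, G}⁺ = {C, F, G}; {F, G} is not a superkey, so BCNF fails.
Since {C} ⊆ prime attributes and every other non-superkey FD also has a prime right side, the schema is in 3NF.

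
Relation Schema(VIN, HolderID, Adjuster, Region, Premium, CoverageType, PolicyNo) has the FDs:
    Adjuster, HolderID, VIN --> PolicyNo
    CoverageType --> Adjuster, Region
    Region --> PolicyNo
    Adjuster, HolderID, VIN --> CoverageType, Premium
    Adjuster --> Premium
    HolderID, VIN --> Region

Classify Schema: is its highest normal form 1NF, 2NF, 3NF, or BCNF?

Candidate keys: {Adjuster, HolderID, VIN}, {CoverageType, HolderID, VIN}. Prime attributes: {Adjuster, CoverageType, HolderID, VIN}.
CoverageType --> Adjuster, Region: {CoverageType}⁺ = {Adjuster, CoverageType, PolicyNo, Premium, Region}, which is not all of the attributes, so the left side is not a superkey — BCNF is violated.
Because {Region} is non-prime and the left side of CoverageType --> Adjuster, Region is not a superkey, the relation is not in 3NF.
Since {Adjuster} ⊂ {Adjuster, HolderID, VIN} and {Adjuster}⁺ ⊇ {Premium} with {Premium} non-prime, there is a partial dependency; 2NF fails.

1NF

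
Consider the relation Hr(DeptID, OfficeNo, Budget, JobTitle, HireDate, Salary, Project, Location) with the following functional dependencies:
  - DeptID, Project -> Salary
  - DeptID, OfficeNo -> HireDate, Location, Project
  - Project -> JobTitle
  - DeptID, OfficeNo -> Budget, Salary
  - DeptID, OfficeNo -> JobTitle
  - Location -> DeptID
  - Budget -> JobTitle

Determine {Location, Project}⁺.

Start with {Location, Project}.
Project -> JobTitle applies; add {JobTitle} → now {JobTitle, Location, Project}.
Location -> DeptID applies; add {DeptID} → now {DeptID, JobTitle, Location, Project}.
DeptID, Project -> Salary applies; add {Salary} → now {DeptID, JobTitle, Location, Project, Salary}.
No further FD applies.

{DeptID, JobTitle, Location, Project, Salary}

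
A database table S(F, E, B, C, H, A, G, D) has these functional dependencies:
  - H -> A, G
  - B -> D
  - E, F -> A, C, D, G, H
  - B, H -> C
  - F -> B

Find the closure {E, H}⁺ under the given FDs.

Start with {E, H}.
H -> A, G applies; add {A, G} → now {A, E, G, H}.
No further FD applies.

{A, E, G, H}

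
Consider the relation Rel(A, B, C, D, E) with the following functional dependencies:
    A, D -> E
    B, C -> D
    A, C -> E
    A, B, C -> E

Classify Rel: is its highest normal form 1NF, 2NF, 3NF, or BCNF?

Candidate key: {A, B, C}. Prime attributes: {A, B, C}.
A, D -> E: {A, D}⁺ = {A, D, E}, which is not all of the attributes, so the left side is not a superkey — BCNF is violated.
Because {E} is non-prime and the left side of A, D -> E is not a superkey, the relation is not in 3NF.
The proper key subset {A, C} of {A, B, C} determines non-prime {E}, so the relation is not even in 2NF.

1NF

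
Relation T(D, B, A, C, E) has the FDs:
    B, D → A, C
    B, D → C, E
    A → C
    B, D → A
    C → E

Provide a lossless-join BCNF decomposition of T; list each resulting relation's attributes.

Candidate key of the original relation: {B, D}.
{A, B, C, D, E}: {A} determines {A, C, E} here but is not a superkey — split on A → C, E, giving {A, C, E} and {A, B, D}.
{A, C, E}: {C} determines {C, E} here but is not a superkey — split on C → E, giving {C, E} and {A, C}.
{C, E} is in BCNF.
{A, C} is in BCNF.
{A, B, D} is in BCNF.

{A, B, D}; {A, C}; {C, E}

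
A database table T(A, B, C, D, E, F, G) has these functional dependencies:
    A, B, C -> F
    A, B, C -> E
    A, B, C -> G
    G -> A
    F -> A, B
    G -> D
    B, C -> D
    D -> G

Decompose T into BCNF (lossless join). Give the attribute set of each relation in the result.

Candidate keys of the original relation: {B, C}, {C, F}.
{A, B, C, D, E, F, G}: {G} determines {A, D, G} here but is not a superkey — split on G -> A, D, giving {A, D, G} and {B, C, E, F, G}.
{A, D, G} has no BCNF violation.
{B, C, E, F, G}: {F} determines {B, F} here but is not a superkey — split on F -> B, giving {B, F} and {C, E, F, G}.
{B, F} has no BCNF violation.
{C, E, F, G} has no BCNF violation.

{A, D, G}; {B, F}; {C, E, F, G}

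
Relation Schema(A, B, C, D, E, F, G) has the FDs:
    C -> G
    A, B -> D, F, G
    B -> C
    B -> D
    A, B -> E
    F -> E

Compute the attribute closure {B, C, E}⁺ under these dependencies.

{B, C, D, E, G}

Start with {B, C, E}.
C -> G applies; add {G} → now {B, C, E, G}.
B -> D applies; add {D} → now {B, C, D, E, G}.
No further FD applies.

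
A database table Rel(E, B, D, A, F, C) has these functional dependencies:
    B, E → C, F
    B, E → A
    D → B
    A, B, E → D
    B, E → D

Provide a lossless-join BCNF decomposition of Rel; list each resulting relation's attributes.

{A, C, D, E, F}; {B, D}

Candidate keys of the original relation: {B, E}, {D, E}.
Within {A, B, C, D, E, F}: {D}⁺ ∩ {A, B, C, D, E, F} = {B, D}, not the whole set, so D → B violates BCNF; decompose into {B, D} and {A, C, D, E, F}.
{B, D} is in BCNF.
{A, C, D, E, F} is in BCNF.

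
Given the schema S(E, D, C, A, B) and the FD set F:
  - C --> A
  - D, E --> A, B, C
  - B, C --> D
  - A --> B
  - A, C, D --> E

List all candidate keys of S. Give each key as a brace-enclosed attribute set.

{C}⁺ = {A, B, C, D, E} — all of the relation — so {C} is a candidate key.
{D, E}⁺ = {A, B, C, D, E} — all of the relation — so {D, E} is a candidate key.
No proper subset of any of these is a key, and no other minimal superkey exists.

{C}, {D, E}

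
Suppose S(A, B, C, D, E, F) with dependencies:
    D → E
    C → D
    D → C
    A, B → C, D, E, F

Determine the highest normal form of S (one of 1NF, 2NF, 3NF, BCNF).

2NF

Candidate key: {A, B}. Prime attributes: {A, B}.
D → E breaks BCNF: {D}⁺ = {C, D, E}, so {D} is not a superkey.
Because {E} is non-prime and the left side of D → E is not a superkey, the relation is not in 3NF.
Checking every proper subset of each key, none determines a non-prime attribute — 2NF is satisfied.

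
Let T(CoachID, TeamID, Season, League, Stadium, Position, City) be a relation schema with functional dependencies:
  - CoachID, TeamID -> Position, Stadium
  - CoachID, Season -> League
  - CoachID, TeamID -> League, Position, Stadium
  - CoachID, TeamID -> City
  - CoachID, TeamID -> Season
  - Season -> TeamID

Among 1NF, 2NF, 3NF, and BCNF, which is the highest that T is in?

Candidate keys: {CoachID, Season}, {CoachID, TeamID}. Prime attributes: {CoachID, Season, TeamID}.
For Season -> TeamID we have {Season}⁺ = {Season, TeamID}; {Season} is not a superkey, so BCNF fails.
Since {TeamID} ⊆ prime attributes and every other non-superkey FD also has a prime right side, the schema is in 3NF.

3NF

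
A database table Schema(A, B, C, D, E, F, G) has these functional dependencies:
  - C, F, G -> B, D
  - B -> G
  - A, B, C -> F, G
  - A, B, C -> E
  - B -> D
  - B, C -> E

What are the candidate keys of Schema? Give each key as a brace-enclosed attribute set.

Attributes never on any right-hand side: {A, C} — every candidate key must contain all of them.
Closure of {A, B, C} is {A, B, C, D, E, F, G}, the whole schema; {A, B, C} is a candidate key.
Closure of {A, C, F, G} is {A, B, C, D, E, F, G}, the whole schema; {A, C, F, G} is a candidate key.
No proper subset of any of these is a key, and no other minimal superkey exists.

{A, B, C}, {A, C, F, G}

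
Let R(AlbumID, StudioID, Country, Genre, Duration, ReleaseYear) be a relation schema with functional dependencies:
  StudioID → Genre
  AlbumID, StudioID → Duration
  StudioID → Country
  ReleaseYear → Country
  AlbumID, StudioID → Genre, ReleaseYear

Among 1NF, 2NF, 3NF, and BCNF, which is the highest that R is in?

Candidate key: {AlbumID, StudioID}. Prime attributes: {AlbumID, StudioID}.
For StudioID → Genre we have {StudioID}⁺ = {Country, Genre, StudioID}; {StudioID} is not a superkey, so BCNF fails.
StudioID → Genre determines the non-prime attribute {Genre} from a non-superkey — 3NF is violated.
The proper key subset {StudioID} of {AlbumID, StudioID} determines non-prime {Country, Genre}, so the relation is not even in 2NF.

1NF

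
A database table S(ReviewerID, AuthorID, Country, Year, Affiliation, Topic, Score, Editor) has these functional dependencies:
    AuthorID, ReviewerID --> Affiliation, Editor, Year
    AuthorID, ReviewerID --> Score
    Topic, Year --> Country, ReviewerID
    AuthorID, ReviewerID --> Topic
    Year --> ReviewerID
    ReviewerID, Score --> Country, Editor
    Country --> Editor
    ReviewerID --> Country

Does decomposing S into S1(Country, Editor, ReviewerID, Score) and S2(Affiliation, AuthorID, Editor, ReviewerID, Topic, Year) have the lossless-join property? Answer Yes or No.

The shared attributes are {Editor, ReviewerID} and {Editor, ReviewerID}⁺ = {Country, Editor, ReviewerID}.
The closure covers neither S1 nor S2 entirely; the join is not lossless.

No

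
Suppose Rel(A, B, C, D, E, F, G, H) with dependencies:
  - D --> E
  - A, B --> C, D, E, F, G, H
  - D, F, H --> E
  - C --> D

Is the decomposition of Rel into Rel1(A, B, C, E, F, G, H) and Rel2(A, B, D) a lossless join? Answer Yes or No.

The shared attributes are {A, B} and {A, B}⁺ = {A, B, C, D, E, F, G, H}.
Rel1 is contained in that closure, so Rel1 ∩ Rel2 --> Rel1 holds and the join is lossless.

Yes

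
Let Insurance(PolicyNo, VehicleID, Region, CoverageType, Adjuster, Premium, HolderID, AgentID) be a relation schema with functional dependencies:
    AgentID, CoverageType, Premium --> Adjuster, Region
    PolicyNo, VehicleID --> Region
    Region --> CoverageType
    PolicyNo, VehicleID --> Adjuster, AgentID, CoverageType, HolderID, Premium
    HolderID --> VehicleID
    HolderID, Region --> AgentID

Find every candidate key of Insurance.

{HolderID, PolicyNo}, {PolicyNo, VehicleID}

Attributes never on any right-hand side: {PolicyNo} — every candidate key must contain it.
{HolderID, PolicyNo}⁺ = {Adjuster, AgentID, CoverageType, HolderID, PolicyNo, Premium, Region, VehicleID} — all of the relation — so {HolderID, PolicyNo} is a candidate key.
{PolicyNo, VehicleID}⁺ = {Adjuster, AgentID, CoverageType, HolderID, PolicyNo, Premium, Region, VehicleID} — all of the relation — so {PolicyNo, VehicleID} is a candidate key.
These are minimal and exhaustive — every other superkey contains one of them.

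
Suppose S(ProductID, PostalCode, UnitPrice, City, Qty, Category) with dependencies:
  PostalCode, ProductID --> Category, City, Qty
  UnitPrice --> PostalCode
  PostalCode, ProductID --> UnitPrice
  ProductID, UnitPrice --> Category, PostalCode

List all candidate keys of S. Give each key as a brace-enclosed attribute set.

{ProductID} never appears on the right of any FD, so every key must include it.
{PostalCode, ProductID}⁺ = {Category, City, PostalCode, ProductID, Qty, UnitPrice}, which is every attribute, so {PostalCode, ProductID} is a candidate key.
{ProductID, UnitPrice}⁺ = {Category, City, PostalCode, ProductID, Qty, UnitPrice}, which is every attribute, so {ProductID, UnitPrice} is a candidate key.
No proper subset of any of these is a key, and no other minimal superkey exists.

{PostalCode, ProductID}, {ProductID, UnitPrice}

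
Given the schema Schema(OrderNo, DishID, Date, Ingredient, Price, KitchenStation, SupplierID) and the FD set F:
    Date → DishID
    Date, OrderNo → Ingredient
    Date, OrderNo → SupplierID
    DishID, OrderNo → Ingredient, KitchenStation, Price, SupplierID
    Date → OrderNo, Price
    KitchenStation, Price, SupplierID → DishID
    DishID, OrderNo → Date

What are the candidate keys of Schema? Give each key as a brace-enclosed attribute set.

{Date}, {DishID, OrderNo}, {KitchenStation, OrderNo, Price, SupplierID}

Closure of {Date} is {Date, DishID, Ingredient, KitchenStation, OrderNo, Price, SupplierID}, the whole schema; {Date} is a candidate key.
Closure of {DishID, OrderNo} is {Date, DishID, Ingredient, KitchenStation, OrderNo, Price, SupplierID}, the whole schema; {DishID, OrderNo} is a candidate key.
Closure of {KitchenStation, OrderNo, Price, SupplierID} is {Date, DishID, Ingredient, KitchenStation, OrderNo, Price, SupplierID}, the whole schema; {KitchenStation, OrderNo, Price, SupplierID} is a candidate key.
No proper subset of any of these is a key, and no other minimal superkey exists.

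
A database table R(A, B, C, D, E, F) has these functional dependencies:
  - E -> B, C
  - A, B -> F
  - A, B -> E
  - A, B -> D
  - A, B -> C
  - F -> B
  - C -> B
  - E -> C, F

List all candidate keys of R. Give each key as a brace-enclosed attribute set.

No FD produces {A}, so it must be in every candidate key.
Closure of {A, B} is {A, B, C, D, E, F}, the whole schema; {A, B} is a candidate key.
Closure of {A, C} is {A, B, C, D, E, F}, the whole schema; {A, C} is a candidate key.
Closure of {A, E} is {A, B, C, D, E, F}, the whole schema; {A, E} is a candidate key.
Closure of {A, F} is {A, B, C, D, E, F}, the whole schema; {A, F} is a candidate key.
Any other superkey properly contains one of these, so there are no further candidate keys.

{A, B}, {A, C}, {A, E}, {A, F}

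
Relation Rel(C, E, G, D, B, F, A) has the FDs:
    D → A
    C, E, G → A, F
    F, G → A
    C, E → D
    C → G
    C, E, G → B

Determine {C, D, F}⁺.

Start with {C, D, F}.
D → A applies; add {A} → now {A, C, D, F}.
C → G applies; add {G} → now {A, C, D, F, G}.
No further FD applies.

{A, C, D, F, G}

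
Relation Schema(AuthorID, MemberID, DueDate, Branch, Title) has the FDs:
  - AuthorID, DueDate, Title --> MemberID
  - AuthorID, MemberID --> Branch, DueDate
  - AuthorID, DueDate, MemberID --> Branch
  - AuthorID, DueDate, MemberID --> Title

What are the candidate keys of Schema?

{AuthorID, DueDate, Title}, {AuthorID, MemberID}

No FD produces {AuthorID}, so it must be in every candidate key.
Closure of {AuthorID, MemberID} is {AuthorID, Branch, DueDate, MemberID, Title}, the whole schema; {AuthorID, MemberID} is a candidate key.
Closure of {AuthorID, DueDate, Title} is {AuthorID, Branch, DueDate, MemberID, Title}, the whole schema; {AuthorID, DueDate, Title} is a candidate key.
No proper subset of any of these is a key, and no other minimal superkey exists.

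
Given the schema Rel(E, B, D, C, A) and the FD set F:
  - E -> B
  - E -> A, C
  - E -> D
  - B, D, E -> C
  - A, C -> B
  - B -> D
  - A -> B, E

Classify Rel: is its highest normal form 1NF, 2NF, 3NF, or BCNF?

Candidate keys: {A}, {E}. Prime attributes: {A, E}.
B -> D breaks BCNF: {B}⁺ = {B, D}, so {B} is not a superkey.
B -> D has non-prime {D} on the right and a non-superkey on the left, so 3NF fails.
With only single-attribute keys there can be no partial dependency, so 2NF holds.

2NF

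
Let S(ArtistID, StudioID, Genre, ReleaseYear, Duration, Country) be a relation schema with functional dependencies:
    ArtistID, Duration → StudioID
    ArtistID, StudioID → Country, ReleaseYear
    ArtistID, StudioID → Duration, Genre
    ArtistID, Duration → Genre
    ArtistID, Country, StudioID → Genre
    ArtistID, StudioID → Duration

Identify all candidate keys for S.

{ArtistID, Duration}, {ArtistID, StudioID}

{ArtistID} never appears on the right of any FD, so every key must include it.
{ArtistID, Duration}⁺ = {ArtistID, Country, Duration, Genre, ReleaseYear, StudioID}, which is every attribute, so {ArtistID, Duration} is a candidate key.
{ArtistID, StudioID}⁺ = {ArtistID, Country, Duration, Genre, ReleaseYear, StudioID}, which is every attribute, so {ArtistID, StudioID} is a candidate key.
These are minimal and exhaustive — every other superkey contains one of them.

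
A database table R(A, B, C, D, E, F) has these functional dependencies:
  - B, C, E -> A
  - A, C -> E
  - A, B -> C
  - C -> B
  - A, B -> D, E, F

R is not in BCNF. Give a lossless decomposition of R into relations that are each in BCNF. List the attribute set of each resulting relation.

Candidate keys of the original relation: {A, B}, {A, C}, {C, E}.
{A, B, C, D, E, F}: {C} determines {B, C} here but is not a superkey — split on C -> B, giving {B, C} and {A, C, D, E, F}.
{B, C}: every determinant is a superkey — BCNF.
{A, C, D, E, F}: every determinant is a superkey — BCNF.

{A, C, D, E, F}; {B, C}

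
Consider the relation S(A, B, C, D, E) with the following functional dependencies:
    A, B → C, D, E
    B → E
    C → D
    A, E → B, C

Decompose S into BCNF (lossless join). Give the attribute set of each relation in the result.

Candidate keys of the original relation: {A, B}, {A, E}.
In {A, B, C, D, E}, {B} is not a superkey ({B}⁺ restricted to this set is {B, E}), so split on B → E into {B, E} and {A, B, C, D}.
{B, E}: every determinant is a superkey — BCNF.
In {A, B, C, D}, {C} is not a superkey ({C}⁺ restricted to this set is {C, D}), so split on C → D into {C, D} and {A, B, C}.
{C, D}: every determinant is a superkey — BCNF.
{A, B, C}: every determinant is a superkey — BCNF.

{A, B, C}; {B, E}; {C, D}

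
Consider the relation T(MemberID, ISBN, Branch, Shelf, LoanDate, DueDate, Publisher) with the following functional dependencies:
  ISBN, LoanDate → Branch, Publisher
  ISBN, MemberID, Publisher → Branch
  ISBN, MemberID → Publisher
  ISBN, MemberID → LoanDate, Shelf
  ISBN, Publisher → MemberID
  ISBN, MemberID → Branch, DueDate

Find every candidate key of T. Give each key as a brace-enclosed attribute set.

{ISBN} never appears on the right of any FD, so every key must include it.
{ISBN, LoanDate}⁺ = {Branch, DueDate, ISBN, LoanDate, MemberID, Publisher, Shelf}, which is every attribute, so {ISBN, LoanDate} is a candidate key.
{ISBN, MemberID}⁺ = {Branch, DueDate, ISBN, LoanDate, MemberID, Publisher, Shelf}, which is every attribute, so {ISBN, MemberID} is a candidate key.
{ISBN, Publisher}⁺ = {Branch, DueDate, ISBN, LoanDate, MemberID, Publisher, Shelf}, which is every attribute, so {ISBN, Publisher} is a candidate key.
No proper subset of any of these is a key, and no other minimal superkey exists.

{ISBN, LoanDate}, {ISBN, MemberID}, {ISBN, Publisher}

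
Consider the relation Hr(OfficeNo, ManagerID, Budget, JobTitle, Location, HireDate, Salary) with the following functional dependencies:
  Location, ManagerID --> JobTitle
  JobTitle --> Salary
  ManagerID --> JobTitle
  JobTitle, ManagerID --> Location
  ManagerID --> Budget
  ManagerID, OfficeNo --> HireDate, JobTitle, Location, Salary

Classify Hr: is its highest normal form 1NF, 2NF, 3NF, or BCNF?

1NF

Candidate key: {ManagerID, OfficeNo}. Prime attributes: {ManagerID, OfficeNo}.
Location, ManagerID --> JobTitle breaks BCNF: {Location, ManagerID}⁺ = {Budget, JobTitle, Location, ManagerID, Salary}, so {Location, ManagerID} is not a superkey.
Location, ManagerID --> JobTitle determines the non-prime attribute {JobTitle} from a non-superkey — 3NF is violated.
{ManagerID} is a proper subset of the key {ManagerID, OfficeNo}, and {ManagerID}⁺ contains the non-prime attributes {Budget, JobTitle, Location, Salary} — a partial dependency, so 2NF is violated.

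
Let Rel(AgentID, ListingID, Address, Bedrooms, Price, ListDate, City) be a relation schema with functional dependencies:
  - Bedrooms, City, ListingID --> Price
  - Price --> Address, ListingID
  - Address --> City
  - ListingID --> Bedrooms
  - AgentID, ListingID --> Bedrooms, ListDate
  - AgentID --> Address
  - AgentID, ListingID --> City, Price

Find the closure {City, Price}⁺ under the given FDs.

Start with {City, Price}.
Price --> Address, ListingID applies; add {Address, ListingID} → now {Address, City, ListingID, Price}.
ListingID --> Bedrooms applies; add {Bedrooms} → now {Address, Bedrooms, City, ListingID, Price}.
No further FD applies.

{Address, Bedrooms, City, ListingID, Price}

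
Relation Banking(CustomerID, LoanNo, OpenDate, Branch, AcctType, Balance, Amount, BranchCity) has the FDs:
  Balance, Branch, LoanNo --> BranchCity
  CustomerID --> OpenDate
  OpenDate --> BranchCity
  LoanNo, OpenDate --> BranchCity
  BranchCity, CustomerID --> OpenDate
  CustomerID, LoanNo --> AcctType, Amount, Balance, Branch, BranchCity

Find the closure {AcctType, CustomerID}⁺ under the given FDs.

{AcctType, BranchCity, CustomerID, OpenDate}

Start with {AcctType, CustomerID}.
CustomerID --> OpenDate applies; add {OpenDate} → now {AcctType, CustomerID, OpenDate}.
OpenDate --> BranchCity applies; add {BranchCity} → now {AcctType, BranchCity, CustomerID, OpenDate}.
No further FD applies.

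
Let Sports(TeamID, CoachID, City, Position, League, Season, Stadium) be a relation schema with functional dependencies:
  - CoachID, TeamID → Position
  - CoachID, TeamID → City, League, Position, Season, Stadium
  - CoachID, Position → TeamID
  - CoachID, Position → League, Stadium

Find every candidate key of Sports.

{CoachID, Position}, {CoachID, TeamID}

Attributes never on any right-hand side: {CoachID} — every candidate key must contain it.
{CoachID, Position}⁺ = {City, CoachID, League, Position, Season, Stadium, TeamID}, which is every attribute, so {CoachID, Position} is a candidate key.
{CoachID, TeamID}⁺ = {City, CoachID, League, Position, Season, Stadium, TeamID}, which is every attribute, so {CoachID, TeamID} is a candidate key.
Any other superkey properly contains one of these, so there are no further candidate keys.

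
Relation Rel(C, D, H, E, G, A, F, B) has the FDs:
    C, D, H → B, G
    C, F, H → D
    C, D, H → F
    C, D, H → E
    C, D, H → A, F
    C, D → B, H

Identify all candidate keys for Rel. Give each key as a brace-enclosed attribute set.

{C, D}, {C, F, H}

{C} never appears on the right of any FD, so every key must include it.
{C, D}⁺ = {A, B, C, D, E, F, G, H}, which is every attribute, so {C, D} is a candidate key.
{C, F, H}⁺ = {A, B, C, D, E, F, G, H}, which is every attribute, so {C, F, H} is a candidate key.
Any other superkey properly contains one of these, so there are no further candidate keys.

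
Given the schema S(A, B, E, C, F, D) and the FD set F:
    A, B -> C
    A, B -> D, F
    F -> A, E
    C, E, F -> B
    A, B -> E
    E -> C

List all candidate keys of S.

{F} is a candidate key since {F}⁺ = {A, B, C, D, E, F} covers every attribute.
{A, B} is a candidate key since {A, B}⁺ = {A, B, C, D, E, F} covers every attribute.
No proper subset of any of these is a key, and no other minimal superkey exists.

{A, B}, {F}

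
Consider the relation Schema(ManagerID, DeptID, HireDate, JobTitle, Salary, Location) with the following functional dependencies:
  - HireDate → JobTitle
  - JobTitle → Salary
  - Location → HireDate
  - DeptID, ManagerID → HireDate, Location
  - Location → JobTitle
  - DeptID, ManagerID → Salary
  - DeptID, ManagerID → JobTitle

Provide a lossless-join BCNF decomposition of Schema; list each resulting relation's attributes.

Candidate key of the original relation: {DeptID, ManagerID}.
Within {DeptID, HireDate, JobTitle, Location, ManagerID, Salary}: {HireDate}⁺ ∩ {DeptID, HireDate, JobTitle, Location, ManagerID, Salary} = {HireDate, JobTitle, Salary}, not the whole set, so HireDate → JobTitle, Salary violates BCNF; decompose into {HireDate, JobTitle, Salary} and {DeptID, HireDate, Location, ManagerID}.
Within {HireDate, JobTitle, Salary}: {JobTitle}⁺ ∩ {HireDate, JobTitle, Salary} = {JobTitle, Salary}, not the whole set, so JobTitle → Salary violates BCNF; decompose into {JobTitle, Salary} and {HireDate, JobTitle}.
{JobTitle, Salary} has no BCNF violation.
{HireDate, JobTitle} has no BCNF violation.
Within {DeptID, HireDate, Location, ManagerID}: {Location}⁺ ∩ {DeptID, HireDate, Location, ManagerID} = {HireDate, Location}, not the whole set, so Location → HireDate violates BCNF; decompose into {HireDate, Location} and {DeptID, Location, ManagerID}.
{HireDate, Location} has no BCNF violation.
{DeptID, Location, ManagerID} has no BCNF violation.

{DeptID, Location, ManagerID}; {HireDate, JobTitle}; {HireDate, Location}; {JobTitle, Salary}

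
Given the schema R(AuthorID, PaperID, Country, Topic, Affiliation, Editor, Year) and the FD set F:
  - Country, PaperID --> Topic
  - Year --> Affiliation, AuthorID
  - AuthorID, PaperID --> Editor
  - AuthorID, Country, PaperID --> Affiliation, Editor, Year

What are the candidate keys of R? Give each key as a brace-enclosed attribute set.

{AuthorID, Country, PaperID}, {Country, PaperID, Year}

{Country, PaperID} never appear on the right of any FD, so every key must include all of them.
{AuthorID, Country, PaperID} is a candidate key since {AuthorID, Country, PaperID}⁺ = {Affiliation, AuthorID, Country, Editor, PaperID, Topic, Year} covers every attribute.
{Country, PaperID, Year} is a candidate key since {Country, PaperID, Year}⁺ = {Affiliation, AuthorID, Country, Editor, PaperID, Topic, Year} covers every attribute.
These are minimal and exhaustive — every other superkey contains one of them.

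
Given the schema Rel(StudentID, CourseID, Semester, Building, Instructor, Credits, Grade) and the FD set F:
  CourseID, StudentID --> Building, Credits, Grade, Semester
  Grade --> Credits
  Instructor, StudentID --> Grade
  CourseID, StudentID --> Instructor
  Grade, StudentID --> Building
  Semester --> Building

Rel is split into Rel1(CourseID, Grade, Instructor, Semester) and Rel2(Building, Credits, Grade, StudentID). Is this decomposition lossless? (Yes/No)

Common attributes: {Grade}; their closure is {Credits, Grade}.
The closure covers neither Rel1 nor Rel2 entirely; the join is not lossless.

No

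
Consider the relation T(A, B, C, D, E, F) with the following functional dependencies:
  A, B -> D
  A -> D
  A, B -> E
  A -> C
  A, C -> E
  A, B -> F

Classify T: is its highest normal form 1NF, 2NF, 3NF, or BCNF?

Candidate key: {A, B}. Prime attributes: {A, B}.
A -> D breaks BCNF: {A}⁺ = {A, C, D, E}, so {A} is not a superkey.
Because {D} is non-prime and the left side of A -> D is not a superkey, the relation is not in 3NF.
Since {A} ⊂ {A, B} and {A}⁺ ⊇ {C, D, E} with {C, D, E} non-prime, there is a partial dependency; 2NF fails.

1NF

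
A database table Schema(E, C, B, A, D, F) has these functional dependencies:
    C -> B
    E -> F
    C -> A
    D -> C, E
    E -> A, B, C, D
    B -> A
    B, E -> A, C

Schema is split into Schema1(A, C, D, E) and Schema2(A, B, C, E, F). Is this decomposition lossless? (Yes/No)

Yes

Common attributes: {A, C, E}; their closure is {A, B, C, D, E, F}.
Since Schema1 ⊆ {A, B, C, D, E, F}, the intersection is a superkey of Schema1; the decomposition is lossless.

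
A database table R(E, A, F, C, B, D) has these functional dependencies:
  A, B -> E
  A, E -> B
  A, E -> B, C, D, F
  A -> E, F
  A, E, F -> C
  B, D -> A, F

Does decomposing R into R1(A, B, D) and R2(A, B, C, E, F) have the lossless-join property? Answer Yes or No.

Yes

The shared attributes are {A, B} and {A, B}⁺ = {A, B, C, D, E, F}.
This includes all of R1, so the common attributes are a superkey of R1 — the join is lossless.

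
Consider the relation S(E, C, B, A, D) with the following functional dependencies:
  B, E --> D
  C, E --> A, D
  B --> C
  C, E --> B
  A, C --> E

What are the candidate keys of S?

{A, B}, {A, C}, {B, E}, {C, E}

{A, B}⁺ = {A, B, C, D, E}, which is every attribute, so {A, B} is a candidate key.
{A, C}⁺ = {A, B, C, D, E}, which is every attribute, so {A, C} is a candidate key.
{B, E}⁺ = {A, B, C, D, E}, which is every attribute, so {B, E} is a candidate key.
{C, E}⁺ = {A, B, C, D, E}, which is every attribute, so {C, E} is a candidate key.
No proper subset of any of these is a key, and no other minimal superkey exists.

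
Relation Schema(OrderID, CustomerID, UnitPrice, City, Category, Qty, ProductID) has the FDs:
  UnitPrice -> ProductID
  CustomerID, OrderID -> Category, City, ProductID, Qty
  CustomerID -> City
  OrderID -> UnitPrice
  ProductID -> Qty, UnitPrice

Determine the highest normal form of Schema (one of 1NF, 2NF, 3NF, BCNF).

1NF

Candidate key: {CustomerID, OrderID}. Prime attributes: {CustomerID, OrderID}.
UnitPrice -> ProductID: {UnitPrice}⁺ = {ProductID, Qty, UnitPrice}, which is not all of the attributes, so the left side is not a superkey — BCNF is violated.
UnitPrice -> ProductID has non-prime {ProductID} on the right and a non-superkey on the left, so 3NF fails.
Since {CustomerID} ⊂ {CustomerID, OrderID} and {CustomerID}⁺ ⊇ {City} with {City} non-prime, there is a partial dependency; 2NF fails.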